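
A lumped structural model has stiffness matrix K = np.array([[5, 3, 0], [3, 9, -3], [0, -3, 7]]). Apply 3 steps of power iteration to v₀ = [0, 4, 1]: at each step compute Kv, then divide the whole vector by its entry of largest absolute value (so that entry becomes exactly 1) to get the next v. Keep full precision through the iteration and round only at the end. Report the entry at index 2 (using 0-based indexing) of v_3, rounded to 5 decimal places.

Kv0 = (12.000000, 33.000000, -5.000000); divide by 33.000000 → v1 = (0.363636, 1.000000, -0.151515)
Kv1 = (4.818182, 10.545455, -4.060606); divide by 10.545455 → v2 = (0.456897, 1.000000, -0.385057)
Kv2 = (5.284483, 11.525862, -5.695402); divide by 11.525862 → v3 = (0.458489, 1.000000, -0.494141)
Requested entry of v3: -1982/4011 = -0.49414

-0.49414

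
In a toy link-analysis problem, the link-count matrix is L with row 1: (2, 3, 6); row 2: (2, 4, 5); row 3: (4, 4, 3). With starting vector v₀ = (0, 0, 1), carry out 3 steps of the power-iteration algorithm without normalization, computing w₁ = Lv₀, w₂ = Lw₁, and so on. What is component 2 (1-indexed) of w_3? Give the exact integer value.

543

w1 = Lv₀ = (2·0 + 3·0 + 6·1; 2·0 + 4·0 + 5·1; 4·0 + 4·0 + 3·1) = (6, 5, 3)
w2 = Lw1 = (2·6 + 3·5 + 6·3; 2·6 + 4·5 + 5·3; 4·6 + 4·5 + 3·3) = (45, 47, 53)
w3 = Lw2 = (549, 543, 527)
The requested component of w3 is 543.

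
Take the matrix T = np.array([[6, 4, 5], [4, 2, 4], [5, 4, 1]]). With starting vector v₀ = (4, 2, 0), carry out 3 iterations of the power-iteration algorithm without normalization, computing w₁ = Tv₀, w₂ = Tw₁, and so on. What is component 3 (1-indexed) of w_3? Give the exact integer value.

w1 = Tv₀ = (32, 20, 28)
w2 = Tw1 = (412, 280, 268)
w3 = Tw2 = (4932, 3280, 3448)
The requested component of w3 is 3448.

3448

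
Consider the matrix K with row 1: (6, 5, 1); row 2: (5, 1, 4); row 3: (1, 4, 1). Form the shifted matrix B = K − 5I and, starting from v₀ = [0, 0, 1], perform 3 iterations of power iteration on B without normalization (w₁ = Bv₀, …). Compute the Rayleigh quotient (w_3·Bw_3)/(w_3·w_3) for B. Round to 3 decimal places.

μ ≈ -8.810

B = K − 5I has rows (1, 5, 1); (5, -4, 4); (1, 4, -4)
w1 = Bv₀ = (1·0 + 5·0 + 1·1; 5·0 + (-4)·0 + 4·1; 1·0 + 4·0 + (-4)·1) = (1, 4, -4)
w2 = Bw1 = (1·1 + 5·4 + 1·(-4); 5·1 + (-4)·4 + 4·(-4); 1·1 + 4·4 + (-4)·(-4)) = (17, -27, 33)
w3 = Bw2 = (-85, 325, -223)
Bw3 = (1317, -2617, 2107)
w3·Bw3 = -1432331; w3·w3 = 162579; μ ≈ -1432331/162579 = -8.810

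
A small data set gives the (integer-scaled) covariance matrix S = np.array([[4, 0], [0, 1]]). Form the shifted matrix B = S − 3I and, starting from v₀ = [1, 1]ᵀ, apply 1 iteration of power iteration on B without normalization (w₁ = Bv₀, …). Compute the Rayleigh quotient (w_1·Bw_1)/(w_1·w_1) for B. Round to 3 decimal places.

B = S − 3I has rows (1, 0); (0, -2)
w1 = Bv₀ = (1·1 + 0·1; 0·1 + (-2)·1) = (1, -2)
Bw1 = (1, 4)
w1·Bw1 = -7; w1·w1 = 5; μ ≈ -7/5 = -1.400

μ ≈ -1.400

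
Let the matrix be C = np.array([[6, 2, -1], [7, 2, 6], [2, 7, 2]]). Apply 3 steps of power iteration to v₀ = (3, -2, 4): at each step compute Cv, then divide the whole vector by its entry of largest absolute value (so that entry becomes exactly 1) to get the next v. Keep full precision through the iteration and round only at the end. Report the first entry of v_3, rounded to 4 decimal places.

Cv0 = (10.00000, 41.00000, 0.00000); divide by 41.00000 → v1 = (0.24390, 1.00000, 0.00000)
Cv1 = (3.46341, 3.70732, 7.48780); divide by 7.48780 → v2 = (0.46254, 0.49511, 1.00000)
Cv2 = (2.76547, 10.22801, 6.39088); divide by 10.22801 → v3 = (0.27038, 1.00000, 0.62484)
Requested entry of v3: 849/3140 = 0.2704

0.2704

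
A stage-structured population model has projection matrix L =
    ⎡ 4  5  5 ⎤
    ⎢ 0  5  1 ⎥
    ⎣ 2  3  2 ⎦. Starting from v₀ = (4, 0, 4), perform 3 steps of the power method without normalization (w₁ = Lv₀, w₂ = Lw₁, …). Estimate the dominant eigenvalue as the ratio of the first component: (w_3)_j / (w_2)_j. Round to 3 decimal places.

7.115

w1 = Lv₀ = (4·4 + 5·0 + 5·4; 0·4 + 5·0 + 1·4; 2·4 + 3·0 + 2·4) = (36, 4, 16)
w2 = Lw1 = (4·36 + 5·4 + 5·16; 0·36 + 5·4 + 1·16; 2·36 + 3·4 + 2·16) = (244, 36, 116)
w3 = Lw2 = (1736, 296, 828)
Ratio at component: 1736 / 244 = 7.115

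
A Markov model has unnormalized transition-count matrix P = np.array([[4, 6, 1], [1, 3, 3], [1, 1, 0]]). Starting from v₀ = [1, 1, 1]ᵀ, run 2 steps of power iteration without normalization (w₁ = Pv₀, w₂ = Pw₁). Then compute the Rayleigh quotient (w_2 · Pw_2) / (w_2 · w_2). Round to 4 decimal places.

w1 = Pv₀ = (4·1 + 6·1 + 1·1; 1·1 + 3·1 + 3·1; 1·1 + 1·1 + 0·1) = (11, 7, 2)
w2 = Pw1 = (4·11 + 6·7 + 1·2; 1·11 + 3·7 + 3·2; 1·11 + 1·7 + 0·2) = (88, 38, 18)
Pw2 = (598, 256, 126)
w2·Pw2 = 88·598 + 38·256 + 18·126 = 64620; w2·w2 = 88·88 + 38·38 + 18·18 = 9512
λ ≈ 64620/9512 = 6.7935

λ ≈ 6.7935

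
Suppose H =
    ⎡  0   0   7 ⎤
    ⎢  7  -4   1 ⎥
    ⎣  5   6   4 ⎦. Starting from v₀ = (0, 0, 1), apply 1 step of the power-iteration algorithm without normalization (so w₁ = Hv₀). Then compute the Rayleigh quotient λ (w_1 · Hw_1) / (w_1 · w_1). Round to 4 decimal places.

w1 = Hv₀ = (7, 1, 4)
Hw1 = (28, 49, 57)
w1·Hw1 = 7·28 + 1·49 + 4·57 = 473; w1·w1 = 7·7 + 1·1 + 4·4 = 66
λ ≈ 473/66 = 7.1667

7.1667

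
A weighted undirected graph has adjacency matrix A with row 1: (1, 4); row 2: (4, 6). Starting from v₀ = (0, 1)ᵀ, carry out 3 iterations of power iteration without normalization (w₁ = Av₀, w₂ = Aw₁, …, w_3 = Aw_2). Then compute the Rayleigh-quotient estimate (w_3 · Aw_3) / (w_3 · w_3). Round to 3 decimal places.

8.217

w1 = Av₀ = (1·0 + 4·1; 4·0 + 6·1) = (4, 6)
w2 = Aw1 = (1·4 + 4·6; 4·4 + 6·6) = (28, 52)
w3 = Aw2 = (236, 424)
Aw3 = (1932, 3488)
w3·Aw3 = 236·1932 + 424·3488 = 1934864; w3·w3 = 236·236 + 424·424 = 235472
λ ≈ 1934864/235472 = 8.217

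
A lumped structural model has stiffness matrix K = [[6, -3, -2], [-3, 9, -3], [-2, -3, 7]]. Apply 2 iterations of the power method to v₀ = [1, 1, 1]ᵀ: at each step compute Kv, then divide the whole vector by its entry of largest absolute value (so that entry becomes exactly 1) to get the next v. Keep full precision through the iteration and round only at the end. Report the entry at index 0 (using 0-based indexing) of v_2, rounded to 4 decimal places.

Kv0 = (1.00000, 3.00000, 2.00000); divide by 3.00000 → v1 = (0.33333, 1.00000, 0.66667)
Kv1 = (-2.33333, 6.00000, 1.00000); divide by 6.00000 → v2 = (-0.38889, 1.00000, 0.16667)
Requested entry of v2: -7/18 = -0.3889

-0.3889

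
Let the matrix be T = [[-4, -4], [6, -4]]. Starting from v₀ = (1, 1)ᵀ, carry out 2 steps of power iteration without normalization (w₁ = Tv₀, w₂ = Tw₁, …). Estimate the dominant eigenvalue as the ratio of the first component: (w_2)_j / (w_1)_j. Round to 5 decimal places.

w1 = Tv₀ = (-8, 2)
w2 = Tw1 = (24, -56)
Ratio at component: 24 / -8 = -3.00000

-3.00000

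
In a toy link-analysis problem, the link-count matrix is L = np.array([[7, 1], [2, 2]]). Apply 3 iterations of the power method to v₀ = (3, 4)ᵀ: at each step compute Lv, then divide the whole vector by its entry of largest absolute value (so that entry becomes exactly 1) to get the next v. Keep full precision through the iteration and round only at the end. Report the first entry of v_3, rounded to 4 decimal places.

Lv0 = (25.00000, 14.00000); divide by 25.00000 → v1 = (1.00000, 0.56000)
Lv1 = (7.56000, 3.12000); divide by 7.56000 → v2 = (1.00000, 0.41270)
Lv2 = (7.41270, 2.82540); divide by 7.41270 → v3 = (1.00000, 0.38116)
Requested entry of v3: 1401/1401 = 1.0000

1.0000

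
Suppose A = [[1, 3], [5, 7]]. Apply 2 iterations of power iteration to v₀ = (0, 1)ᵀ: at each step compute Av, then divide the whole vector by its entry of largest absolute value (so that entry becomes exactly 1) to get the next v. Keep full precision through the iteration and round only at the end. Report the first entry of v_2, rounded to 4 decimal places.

0.3750

Av0 = (3.00000, 7.00000); divide by 7.00000 → v1 = (0.42857, 1.00000)
Av1 = (3.42857, 9.14286); divide by 9.14286 → v2 = (0.37500, 1.00000)
Requested entry of v2: 24/64 = 0.3750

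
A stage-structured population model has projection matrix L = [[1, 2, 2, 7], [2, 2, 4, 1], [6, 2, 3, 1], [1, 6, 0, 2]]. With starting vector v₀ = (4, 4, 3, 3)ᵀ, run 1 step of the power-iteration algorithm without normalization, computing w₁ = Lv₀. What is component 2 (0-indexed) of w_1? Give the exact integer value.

w1 = Lv₀ = (1·4 + 2·4 + 2·3 + 7·3; 2·4 + 2·4 + 4·3 + 1·3; 6·4 + 2·4 + 3·3 + 1·3; 1·4 + 6·4 + 0·3 + 2·3) = (39, 31, 44, 34)
The requested component of w1 is 44.

44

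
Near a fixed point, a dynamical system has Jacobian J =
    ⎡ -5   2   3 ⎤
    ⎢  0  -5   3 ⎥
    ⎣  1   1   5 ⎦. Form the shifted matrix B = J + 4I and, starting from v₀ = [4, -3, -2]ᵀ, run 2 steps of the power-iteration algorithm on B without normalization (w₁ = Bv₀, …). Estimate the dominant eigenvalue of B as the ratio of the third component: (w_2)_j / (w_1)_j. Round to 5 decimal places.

B = J + 4I has rows (-1, 2, 3); (0, -1, 3); (1, 1, 9)
w1 = Bv₀ = ((-1)·4 + 2·(-3) + 3·(-2); 0·4 + (-1)·(-3) + 3·(-2); 1·4 + 1·(-3) + 9·(-2)) = (-16, -3, -17)
w2 = Bw1 = ((-1)·(-16) + 2·(-3) + 3·(-17); 0·(-16) + (-1)·(-3) + 3·(-17); 1·(-16) + 1·(-3) + 9·(-17)) = (-41, -48, -172)
Ratio: -172/-17 = 10.11765

10.11765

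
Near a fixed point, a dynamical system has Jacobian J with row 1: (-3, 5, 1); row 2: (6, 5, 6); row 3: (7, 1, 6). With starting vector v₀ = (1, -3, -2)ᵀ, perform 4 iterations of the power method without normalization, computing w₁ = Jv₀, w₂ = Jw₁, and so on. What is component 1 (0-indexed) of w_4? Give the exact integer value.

-34563

w1 = Jv₀ = (-20, -21, -8)
w2 = Jw1 = (-53, -273, -209)
w3 = Jw2 = (-1415, -2937, -1898)
w4 = Jw3 = (-12338, -34563, -24230)
The requested component of w4 is -34563.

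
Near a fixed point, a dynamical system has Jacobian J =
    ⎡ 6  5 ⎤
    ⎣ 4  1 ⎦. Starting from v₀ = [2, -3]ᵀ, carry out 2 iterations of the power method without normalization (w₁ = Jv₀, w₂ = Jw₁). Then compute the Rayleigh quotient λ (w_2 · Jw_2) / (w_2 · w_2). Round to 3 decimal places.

w1 = Jv₀ = (6·2 + 5·(-3); 4·2 + 1·(-3)) = (-3, 5)
w2 = Jw1 = (6·(-3) + 5·5; 4·(-3) + 1·5) = (7, -7)
Jw2 = (7, 21)
w2·Jw2 = 7·7 + (-7)·21 = -98; w2·w2 = 7·7 + (-7)·(-7) = 98
λ ≈ -98/98 = -1.000

λ ≈ -1.000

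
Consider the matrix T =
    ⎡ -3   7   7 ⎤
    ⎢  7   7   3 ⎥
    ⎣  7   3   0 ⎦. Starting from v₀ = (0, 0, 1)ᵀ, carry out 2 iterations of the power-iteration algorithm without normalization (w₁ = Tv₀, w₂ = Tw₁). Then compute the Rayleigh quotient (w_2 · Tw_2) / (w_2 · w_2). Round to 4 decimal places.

7.0983

w1 = Tv₀ = (7, 3, 0)
w2 = Tw1 = (0, 70, 58)
Tw2 = (896, 664, 210)
w2·Tw2 = 0·896 + 70·664 + 58·210 = 58660; w2·w2 = 0·0 + 70·70 + 58·58 = 8264
λ ≈ 58660/8264 = 7.0983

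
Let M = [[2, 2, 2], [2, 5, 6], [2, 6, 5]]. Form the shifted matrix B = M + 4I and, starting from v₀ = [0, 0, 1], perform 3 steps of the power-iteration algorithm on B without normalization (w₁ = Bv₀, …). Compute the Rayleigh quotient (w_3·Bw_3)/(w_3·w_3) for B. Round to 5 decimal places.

μ ≈ 15.81333

B = M + 4I has rows (6, 2, 2); (2, 9, 6); (2, 6, 9)
w1 = Bv₀ = (6·0 + 2·0 + 2·1; 2·0 + 9·0 + 6·1; 2·0 + 6·0 + 9·1) = (2, 6, 9)
w2 = Bw1 = (6·2 + 2·6 + 2·9; 2·2 + 9·6 + 6·9; 2·2 + 6·6 + 9·9) = (42, 112, 121)
w3 = Bw2 = (718, 1818, 1845)
Bw3 = (11634, 28868, 28949)
w3·Bw3 = 114246141; w3·w3 = 7224673; μ ≈ 114246141/7224673 = 15.81333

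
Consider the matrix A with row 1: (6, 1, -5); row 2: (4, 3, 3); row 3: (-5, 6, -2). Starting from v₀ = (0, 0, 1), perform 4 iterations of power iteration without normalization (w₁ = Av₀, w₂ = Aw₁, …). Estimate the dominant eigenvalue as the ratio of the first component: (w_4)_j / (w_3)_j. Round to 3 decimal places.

w1 = Av₀ = (-5, 3, -2)
w2 = Aw1 = (-17, -17, 47)
w3 = Aw2 = (-354, 22, -111)
w4 = Aw3 = (-1547, -1683, 2124)
Ratio at component: -1547 / -354 = 4.370

4.370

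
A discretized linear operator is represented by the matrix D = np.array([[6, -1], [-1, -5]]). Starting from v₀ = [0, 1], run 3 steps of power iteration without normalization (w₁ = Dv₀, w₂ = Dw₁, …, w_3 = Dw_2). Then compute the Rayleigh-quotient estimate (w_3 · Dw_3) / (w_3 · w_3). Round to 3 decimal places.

λ ≈ -4.830

w1 = Dv₀ = (6·0 + (-1)·1; (-1)·0 + (-5)·1) = (-1, -5)
w2 = Dw1 = (6·(-1) + (-1)·(-5); (-1)·(-1) + (-5)·(-5)) = (-1, 26)
w3 = Dw2 = (-32, -129)
Dw3 = (-63, 677)
w3·Dw3 = (-32)·(-63) + (-129)·677 = -85317; w3·w3 = (-32)·(-32) + (-129)·(-129) = 17665
λ ≈ -85317/17665 = -4.830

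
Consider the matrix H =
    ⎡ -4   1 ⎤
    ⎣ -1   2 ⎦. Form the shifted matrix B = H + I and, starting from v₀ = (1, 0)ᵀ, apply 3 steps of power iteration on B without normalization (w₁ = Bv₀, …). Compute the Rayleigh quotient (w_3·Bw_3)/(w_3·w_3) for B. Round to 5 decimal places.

μ ≈ -2.40000

B = H + I has rows (-3, 1); (-1, 3)
w1 = Bv₀ = (-3, -1)
w2 = Bw1 = (8, 0)
w3 = Bw2 = (-24, -8)
Bw3 = (64, 0)
w3·Bw3 = -1536; w3·w3 = 640; μ ≈ -1536/640 = -2.40000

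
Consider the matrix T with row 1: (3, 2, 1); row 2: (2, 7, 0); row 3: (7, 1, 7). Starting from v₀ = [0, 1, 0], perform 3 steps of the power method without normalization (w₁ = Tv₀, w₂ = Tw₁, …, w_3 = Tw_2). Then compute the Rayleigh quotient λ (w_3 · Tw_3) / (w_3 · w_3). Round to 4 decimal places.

w1 = Tv₀ = (2, 7, 1)
w2 = Tw1 = (21, 53, 28)
w3 = Tw2 = (197, 413, 396)
Tw3 = (1813, 3285, 4564)
w3·Tw3 = 197·1813 + 413·3285 + 396·4564 = 3521210; w3·w3 = 197·197 + 413·413 + 396·396 = 366194
λ ≈ 3521210/366194 = 9.6157

9.6157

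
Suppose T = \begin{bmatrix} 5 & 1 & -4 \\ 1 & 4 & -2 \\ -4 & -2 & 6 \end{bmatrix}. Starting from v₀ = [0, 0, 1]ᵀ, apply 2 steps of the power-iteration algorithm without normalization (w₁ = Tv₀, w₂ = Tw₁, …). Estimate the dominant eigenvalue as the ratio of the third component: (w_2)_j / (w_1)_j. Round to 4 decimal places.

λ ≈ 9.3333

w1 = Tv₀ = (5·0 + 1·0 + (-4)·1; 1·0 + 4·0 + (-2)·1; (-4)·0 + (-2)·0 + 6·1) = (-4, -2, 6)
w2 = Tw1 = (5·(-4) + 1·(-2) + (-4)·6; 1·(-4) + 4·(-2) + (-2)·6; (-4)·(-4) + (-2)·(-2) + 6·6) = (-46, -24, 56)
Ratio at component: 56 / 6 = 9.3333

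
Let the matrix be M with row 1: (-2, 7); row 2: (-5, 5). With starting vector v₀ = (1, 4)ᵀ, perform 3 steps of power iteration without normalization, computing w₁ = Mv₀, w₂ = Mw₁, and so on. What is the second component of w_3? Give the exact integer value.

-540

w1 = Mv₀ = ((-2)·1 + 7·4; (-5)·1 + 5·4) = (26, 15)
w2 = Mw1 = ((-2)·26 + 7·15; (-5)·26 + 5·15) = (53, -55)
w3 = Mw2 = (-491, -540)
The requested component of w3 is -540.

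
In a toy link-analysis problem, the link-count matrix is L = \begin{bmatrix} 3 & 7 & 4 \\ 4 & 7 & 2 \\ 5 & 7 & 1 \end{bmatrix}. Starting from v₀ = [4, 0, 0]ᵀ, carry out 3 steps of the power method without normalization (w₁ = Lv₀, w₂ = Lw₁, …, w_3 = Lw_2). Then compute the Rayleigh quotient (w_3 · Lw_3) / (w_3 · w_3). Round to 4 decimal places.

13.2833

w1 = Lv₀ = (12, 16, 20)
w2 = Lw1 = (228, 200, 192)
w3 = Lw2 = (2852, 2696, 2732)
Lw3 = (38356, 35744, 35864)
w3·Lw3 = 2852·38356 + 2696·35744 + 2732·35864 = 303737584; w3·w3 = 2852·2852 + 2696·2696 + 2732·2732 = 22866144
λ ≈ 303737584/22866144 = 13.2833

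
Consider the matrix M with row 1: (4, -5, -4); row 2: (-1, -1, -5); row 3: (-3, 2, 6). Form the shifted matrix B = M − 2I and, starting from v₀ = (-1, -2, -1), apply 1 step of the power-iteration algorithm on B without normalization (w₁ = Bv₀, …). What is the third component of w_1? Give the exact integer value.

B = M − 2I has rows (2, -5, -4); (-1, -3, -5); (-3, 2, 4)
w1 = Bv₀ = (2·(-1) + (-5)·(-2) + (-4)·(-1); (-1)·(-1) + (-3)·(-2) + (-5)·(-1); (-3)·(-1) + 2·(-2) + 4·(-1)) = (12, 12, -5)
Requested component of w1: -5

-5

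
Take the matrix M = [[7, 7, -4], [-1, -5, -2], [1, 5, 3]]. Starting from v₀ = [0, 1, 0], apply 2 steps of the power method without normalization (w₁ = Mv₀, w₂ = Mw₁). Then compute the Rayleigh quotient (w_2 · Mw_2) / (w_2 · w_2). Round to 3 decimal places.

λ ≈ -4.174

w1 = Mv₀ = (7·0 + 7·1 + (-4)·0; (-1)·0 + (-5)·1 + (-2)·0; 1·0 + 5·1 + 3·0) = (7, -5, 5)
w2 = Mw1 = (7·7 + 7·(-5) + (-4)·5; (-1)·7 + (-5)·(-5) + (-2)·5; 1·7 + 5·(-5) + 3·5) = (-6, 8, -3)
Mw2 = (26, -28, 25)
w2·Mw2 = (-6)·26 + 8·(-28) + (-3)·25 = -455; w2·w2 = (-6)·(-6) + 8·8 + (-3)·(-3) = 109
λ ≈ -455/109 = -4.174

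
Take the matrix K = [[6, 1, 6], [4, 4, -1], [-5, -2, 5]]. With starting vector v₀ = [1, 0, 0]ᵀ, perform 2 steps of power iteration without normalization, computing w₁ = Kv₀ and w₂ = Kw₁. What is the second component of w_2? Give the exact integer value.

45

w1 = Kv₀ = (6·1 + 1·0 + 6·0; 4·1 + 4·0 + (-1)·0; (-5)·1 + (-2)·0 + 5·0) = (6, 4, -5)
w2 = Kw1 = (6·6 + 1·4 + 6·(-5); 4·6 + 4·4 + (-1)·(-5); (-5)·6 + (-2)·4 + 5·(-5)) = (10, 45, -63)
The requested component of w2 is 45.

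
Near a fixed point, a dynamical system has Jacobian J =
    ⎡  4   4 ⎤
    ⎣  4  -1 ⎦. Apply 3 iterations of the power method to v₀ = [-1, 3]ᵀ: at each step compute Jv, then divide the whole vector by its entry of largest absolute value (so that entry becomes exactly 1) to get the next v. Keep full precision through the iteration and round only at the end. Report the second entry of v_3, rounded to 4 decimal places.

-0.1337

Jv0 = (8.00000, -7.00000); divide by 8.00000 → v1 = (1.00000, -0.87500)
Jv1 = (0.50000, 4.87500); divide by 4.87500 → v2 = (0.10256, 1.00000)
Jv2 = (4.41026, -0.58974); divide by 4.41026 → v3 = (1.00000, -0.13372)
Requested entry of v3: -23/172 = -0.1337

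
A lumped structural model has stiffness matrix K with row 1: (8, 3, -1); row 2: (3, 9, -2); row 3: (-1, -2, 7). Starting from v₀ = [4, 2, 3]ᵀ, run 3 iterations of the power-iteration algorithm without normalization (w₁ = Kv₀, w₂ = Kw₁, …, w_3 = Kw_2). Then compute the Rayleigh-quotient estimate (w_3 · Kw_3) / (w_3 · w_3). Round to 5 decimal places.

λ ≈ 12.08620

w1 = Kv₀ = (8·4 + 3·2 + (-1)·3; 3·4 + 9·2 + (-2)·3; (-1)·4 + (-2)·2 + 7·3) = (35, 24, 13)
w2 = Kw1 = (8·35 + 3·24 + (-1)·13; 3·35 + 9·24 + (-2)·13; (-1)·35 + (-2)·24 + 7·13) = (339, 295, 8)
w3 = Kw2 = (3589, 3656, -873)
Kw3 = (40553, 45417, -17012)
w3·Kw3 = 3589·40553 + 3656·45417 + (-873)·(-17012) = 326440745; w3·w3 = 3589·3589 + 3656·3656 + (-873)·(-873) = 27009386
λ ≈ 326440745/27009386 = 12.08620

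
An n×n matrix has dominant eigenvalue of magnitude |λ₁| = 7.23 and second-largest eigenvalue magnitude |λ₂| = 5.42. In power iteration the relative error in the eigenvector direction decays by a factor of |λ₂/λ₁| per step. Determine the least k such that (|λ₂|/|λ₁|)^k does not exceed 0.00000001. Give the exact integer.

64

|λ₂/λ₁| = 5.42/7.23 = 0.74965
Need k ≥ ln(0.00000001) / ln(0.74965) = -18.4207 / -0.2881 ≈ 63.929
Smallest integer k satisfying the bound: 64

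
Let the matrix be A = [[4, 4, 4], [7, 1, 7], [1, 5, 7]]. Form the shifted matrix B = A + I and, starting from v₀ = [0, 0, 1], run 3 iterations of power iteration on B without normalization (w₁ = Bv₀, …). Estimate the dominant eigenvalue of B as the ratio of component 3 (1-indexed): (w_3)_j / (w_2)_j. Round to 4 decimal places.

13.5340

B = A + I has rows (5, 4, 4); (7, 2, 7); (1, 5, 8)
w1 = Bv₀ = (5·0 + 4·0 + 4·1; 7·0 + 2·0 + 7·1; 1·0 + 5·0 + 8·1) = (4, 7, 8)
w2 = Bw1 = (5·4 + 4·7 + 4·8; 7·4 + 2·7 + 7·8; 1·4 + 5·7 + 8·8) = (80, 98, 103)
w3 = Bw2 = (1204, 1477, 1394)
Ratio: 1394/103 = 13.5340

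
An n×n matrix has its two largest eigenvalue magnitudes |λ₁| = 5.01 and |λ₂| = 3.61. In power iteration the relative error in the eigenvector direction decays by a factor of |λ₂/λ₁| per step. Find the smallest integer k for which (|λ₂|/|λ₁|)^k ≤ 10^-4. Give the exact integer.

|λ₂/λ₁| = 3.61/5.01 = 0.72056
Need k ≥ ln(10^-4) / ln(0.72056) = -9.2103 / -0.3277 ≈ 28.104
Smallest integer k satisfying the bound: 29

29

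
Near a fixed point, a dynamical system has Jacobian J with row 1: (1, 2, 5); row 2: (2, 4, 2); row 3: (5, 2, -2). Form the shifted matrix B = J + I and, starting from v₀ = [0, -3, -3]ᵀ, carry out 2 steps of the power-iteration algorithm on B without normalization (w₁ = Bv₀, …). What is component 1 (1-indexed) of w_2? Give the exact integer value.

B = J + I has rows (2, 2, 5); (2, 5, 2); (5, 2, -1)
w1 = Bv₀ = (2·0 + 2·(-3) + 5·(-3); 2·0 + 5·(-3) + 2·(-3); 5·0 + 2·(-3) + (-1)·(-3)) = (-21, -21, -3)
w2 = Bw1 = (2·(-21) + 2·(-21) + 5·(-3); 2·(-21) + 5·(-21) + 2·(-3); 5·(-21) + 2·(-21) + (-1)·(-3)) = (-99, -153, -144)
Requested component of w2: -99

-99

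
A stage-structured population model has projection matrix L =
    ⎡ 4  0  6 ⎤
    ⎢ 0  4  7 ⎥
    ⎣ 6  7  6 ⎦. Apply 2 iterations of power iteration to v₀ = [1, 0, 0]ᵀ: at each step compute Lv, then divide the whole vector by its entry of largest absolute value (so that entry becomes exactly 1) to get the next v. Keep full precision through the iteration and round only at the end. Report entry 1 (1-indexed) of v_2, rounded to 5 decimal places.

Lv0 = (4.000000, 0.000000, 6.000000); divide by 6.000000 → v1 = (0.666667, 0.000000, 1.000000)
Lv1 = (8.666667, 7.000000, 10.000000); divide by 10.000000 → v2 = (0.866667, 0.700000, 1.000000)
Requested entry of v2: 52/60 = 0.86667

0.86667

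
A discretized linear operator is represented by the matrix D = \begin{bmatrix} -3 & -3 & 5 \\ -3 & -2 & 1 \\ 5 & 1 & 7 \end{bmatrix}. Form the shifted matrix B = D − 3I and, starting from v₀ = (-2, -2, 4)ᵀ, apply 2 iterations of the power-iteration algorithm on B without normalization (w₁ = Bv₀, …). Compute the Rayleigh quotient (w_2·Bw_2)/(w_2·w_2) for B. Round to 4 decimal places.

B = D − 3I has rows (-6, -3, 5); (-3, -5, 1); (5, 1, 4)
w1 = Bv₀ = ((-6)·(-2) + (-3)·(-2) + 5·4; (-3)·(-2) + (-5)·(-2) + 1·4; 5·(-2) + 1·(-2) + 4·4) = (38, 20, 4)
w2 = Bw1 = ((-6)·38 + (-3)·20 + 5·4; (-3)·38 + (-5)·20 + 1·4; 5·38 + 1·20 + 4·4) = (-268, -210, 226)
Bw2 = (3368, 2080, -646)
w2·Bw2 = -1485420; w2·w2 = 167000; μ ≈ -1485420/167000 = -8.8947

μ ≈ -8.8947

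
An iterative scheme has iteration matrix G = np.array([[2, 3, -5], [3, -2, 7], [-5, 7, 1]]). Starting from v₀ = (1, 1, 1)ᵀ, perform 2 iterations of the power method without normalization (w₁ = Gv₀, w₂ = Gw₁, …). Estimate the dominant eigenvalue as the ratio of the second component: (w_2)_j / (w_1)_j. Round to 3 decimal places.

w1 = Gv₀ = (0, 8, 3)
w2 = Gw1 = (9, 5, 59)
Ratio at component: 5 / 8 = 0.625

0.625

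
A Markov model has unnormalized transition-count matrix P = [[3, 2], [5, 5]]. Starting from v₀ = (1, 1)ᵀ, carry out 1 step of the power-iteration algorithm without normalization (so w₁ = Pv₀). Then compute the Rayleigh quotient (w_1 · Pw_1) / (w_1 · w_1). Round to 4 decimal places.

λ ≈ 7.4000

w1 = Pv₀ = (3·1 + 2·1; 5·1 + 5·1) = (5, 10)
Pw1 = (35, 75)
w1·Pw1 = 5·35 + 10·75 = 925; w1·w1 = 5·5 + 10·10 = 125
λ ≈ 925/125 = 7.4000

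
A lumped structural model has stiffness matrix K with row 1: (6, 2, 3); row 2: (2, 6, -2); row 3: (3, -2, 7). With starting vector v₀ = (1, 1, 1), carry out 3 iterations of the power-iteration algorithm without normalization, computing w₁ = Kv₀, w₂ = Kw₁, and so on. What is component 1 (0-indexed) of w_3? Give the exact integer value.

302

w1 = Kv₀ = (6·1 + 2·1 + 3·1; 2·1 + 6·1 + (-2)·1; 3·1 + (-2)·1 + 7·1) = (11, 6, 8)
w2 = Kw1 = (6·11 + 2·6 + 3·8; 2·11 + 6·6 + (-2)·8; 3·11 + (-2)·6 + 7·8) = (102, 42, 77)
w3 = Kw2 = (927, 302, 761)
The requested component of w3 is 302.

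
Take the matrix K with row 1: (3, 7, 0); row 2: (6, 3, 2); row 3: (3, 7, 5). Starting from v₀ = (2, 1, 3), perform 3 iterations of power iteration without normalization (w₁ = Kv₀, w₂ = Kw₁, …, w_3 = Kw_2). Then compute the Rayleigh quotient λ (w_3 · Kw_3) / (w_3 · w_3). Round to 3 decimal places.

w1 = Kv₀ = (3·2 + 7·1 + 0·3; 6·2 + 3·1 + 2·3; 3·2 + 7·1 + 5·3) = (13, 21, 28)
w2 = Kw1 = (3·13 + 7·21 + 0·28; 6·13 + 3·21 + 2·28; 3·13 + 7·21 + 5·28) = (186, 197, 326)
w3 = Kw2 = (1937, 2359, 3567)
Kw3 = (22324, 25833, 40159)
w3·Kw3 = 1937·22324 + 2359·25833 + 3567·40159 = 247428788; w3·w3 = 1937·1937 + 2359·2359 + 3567·3567 = 22040339
λ ≈ 247428788/22040339 = 11.226

11.226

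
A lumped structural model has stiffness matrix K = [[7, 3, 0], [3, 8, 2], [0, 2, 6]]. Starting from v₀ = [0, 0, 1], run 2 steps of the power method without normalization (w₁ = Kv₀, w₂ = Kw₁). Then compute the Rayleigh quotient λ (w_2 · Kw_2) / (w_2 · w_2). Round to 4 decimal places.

w1 = Kv₀ = (7·0 + 3·0 + 0·1; 3·0 + 8·0 + 2·1; 0·0 + 2·0 + 6·1) = (0, 2, 6)
w2 = Kw1 = (7·0 + 3·2 + 0·6; 3·0 + 8·2 + 2·6; 0·0 + 2·2 + 6·6) = (6, 28, 40)
Kw2 = (126, 322, 296)
w2·Kw2 = 6·126 + 28·322 + 40·296 = 21612; w2·w2 = 6·6 + 28·28 + 40·40 = 2420
λ ≈ 21612/2420 = 8.9306

8.9306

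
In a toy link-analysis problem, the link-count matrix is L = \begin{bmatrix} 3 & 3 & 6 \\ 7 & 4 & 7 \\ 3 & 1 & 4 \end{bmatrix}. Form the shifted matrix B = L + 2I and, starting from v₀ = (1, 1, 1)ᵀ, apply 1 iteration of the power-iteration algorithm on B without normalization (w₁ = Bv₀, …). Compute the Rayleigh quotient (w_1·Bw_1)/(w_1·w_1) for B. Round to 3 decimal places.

μ ≈ 13.851

B = L + 2I has rows (5, 3, 6); (7, 6, 7); (3, 1, 6)
w1 = Bv₀ = (14, 20, 10)
Bw1 = (190, 288, 122)
w1·Bw1 = 9640; w1·w1 = 696; μ ≈ 9640/696 = 13.851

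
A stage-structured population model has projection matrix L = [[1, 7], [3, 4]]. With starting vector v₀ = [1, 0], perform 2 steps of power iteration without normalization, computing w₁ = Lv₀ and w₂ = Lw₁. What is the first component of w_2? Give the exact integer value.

22

w1 = Lv₀ = (1·1 + 7·0; 3·1 + 4·0) = (1, 3)
w2 = Lw1 = (1·1 + 7·3; 3·1 + 4·3) = (22, 15)
The requested component of w2 is 22.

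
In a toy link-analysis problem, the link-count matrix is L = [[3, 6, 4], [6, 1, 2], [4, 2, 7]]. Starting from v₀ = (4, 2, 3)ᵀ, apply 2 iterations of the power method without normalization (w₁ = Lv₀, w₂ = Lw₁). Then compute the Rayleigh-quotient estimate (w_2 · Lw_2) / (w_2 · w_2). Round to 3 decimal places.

11.943

w1 = Lv₀ = (36, 32, 41)
w2 = Lw1 = (464, 330, 495)
Lw2 = (5352, 4104, 5981)
w2·Lw2 = 464·5352 + 330·4104 + 495·5981 = 6798243; w2·w2 = 464·464 + 330·330 + 495·495 = 569221
λ ≈ 6798243/569221 = 11.943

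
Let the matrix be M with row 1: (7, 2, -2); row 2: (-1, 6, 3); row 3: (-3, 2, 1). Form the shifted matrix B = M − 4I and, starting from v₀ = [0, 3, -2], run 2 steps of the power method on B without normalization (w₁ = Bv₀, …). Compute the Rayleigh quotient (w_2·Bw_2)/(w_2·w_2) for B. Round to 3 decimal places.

-3.562

B = M − 4I has rows (3, 2, -2); (-1, 2, 3); (-3, 2, -3)
w1 = Bv₀ = (3·0 + 2·3 + (-2)·(-2); (-1)·0 + 2·3 + 3·(-2); (-3)·0 + 2·3 + (-3)·(-2)) = (10, 0, 12)
w2 = Bw1 = (3·10 + 2·0 + (-2)·12; (-1)·10 + 2·0 + 3·12; (-3)·10 + 2·0 + (-3)·12) = (6, 26, -66)
Bw2 = (202, -152, 232)
w2·Bw2 = -18052; w2·w2 = 5068; μ ≈ -18052/5068 = -3.562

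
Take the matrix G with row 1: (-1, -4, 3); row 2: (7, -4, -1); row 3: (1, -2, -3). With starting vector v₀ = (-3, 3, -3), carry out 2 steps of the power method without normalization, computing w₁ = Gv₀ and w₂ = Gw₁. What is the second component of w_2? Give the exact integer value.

w1 = Gv₀ = ((-1)·(-3) + (-4)·3 + 3·(-3); 7·(-3) + (-4)·3 + (-1)·(-3); 1·(-3) + (-2)·3 + (-3)·(-3)) = (-18, -30, 0)
w2 = Gw1 = ((-1)·(-18) + (-4)·(-30) + 3·0; 7·(-18) + (-4)·(-30) + (-1)·0; 1·(-18) + (-2)·(-30) + (-3)·0) = (138, -6, 42)
The requested component of w2 is -6.

-6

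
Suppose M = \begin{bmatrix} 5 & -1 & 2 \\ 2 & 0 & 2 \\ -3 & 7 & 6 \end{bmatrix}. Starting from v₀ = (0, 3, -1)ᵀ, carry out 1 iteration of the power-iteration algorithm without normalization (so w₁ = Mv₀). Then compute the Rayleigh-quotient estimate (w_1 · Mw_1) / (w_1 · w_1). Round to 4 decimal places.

5.0787

w1 = Mv₀ = (5·0 + (-1)·3 + 2·(-1); 2·0 + 0·3 + 2·(-1); (-3)·0 + 7·3 + 6·(-1)) = (-5, -2, 15)
Mw1 = (7, 20, 91)
w1·Mw1 = (-5)·7 + (-2)·20 + 15·91 = 1290; w1·w1 = (-5)·(-5) + (-2)·(-2) + 15·15 = 254
λ ≈ 1290/254 = 5.0787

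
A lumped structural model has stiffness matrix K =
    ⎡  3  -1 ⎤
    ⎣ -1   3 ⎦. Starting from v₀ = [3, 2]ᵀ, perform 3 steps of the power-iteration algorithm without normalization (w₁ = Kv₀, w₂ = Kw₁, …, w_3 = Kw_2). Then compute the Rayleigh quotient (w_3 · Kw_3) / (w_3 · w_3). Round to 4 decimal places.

w1 = Kv₀ = (7, 3)
w2 = Kw1 = (18, 2)
w3 = Kw2 = (52, -12)
Kw3 = (168, -88)
w3·Kw3 = 52·168 + (-12)·(-88) = 9792; w3·w3 = 52·52 + (-12)·(-12) = 2848
λ ≈ 9792/2848 = 3.4382

3.4382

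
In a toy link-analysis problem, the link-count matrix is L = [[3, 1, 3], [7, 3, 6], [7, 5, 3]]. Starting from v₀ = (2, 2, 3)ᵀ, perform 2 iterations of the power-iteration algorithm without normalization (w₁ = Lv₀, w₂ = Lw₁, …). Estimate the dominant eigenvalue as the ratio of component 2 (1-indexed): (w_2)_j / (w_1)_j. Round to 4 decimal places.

w1 = Lv₀ = (17, 38, 33)
w2 = Lw1 = (188, 431, 408)
Ratio at component: 431 / 38 = 11.3421

λ ≈ 11.3421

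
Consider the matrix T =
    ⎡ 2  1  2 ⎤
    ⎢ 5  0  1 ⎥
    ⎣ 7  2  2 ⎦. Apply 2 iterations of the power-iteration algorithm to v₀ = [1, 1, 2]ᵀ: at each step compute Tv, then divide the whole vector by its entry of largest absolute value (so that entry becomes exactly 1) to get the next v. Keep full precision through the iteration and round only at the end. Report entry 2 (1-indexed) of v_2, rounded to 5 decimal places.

Tv0 = (7.000000, 7.000000, 13.000000); divide by 13.000000 → v1 = (0.538462, 0.538462, 1.000000)
Tv1 = (3.615385, 3.692308, 6.846154); divide by 6.846154 → v2 = (0.528090, 0.539326, 1.000000)
Requested entry of v2: 48/89 = 0.53933

0.53933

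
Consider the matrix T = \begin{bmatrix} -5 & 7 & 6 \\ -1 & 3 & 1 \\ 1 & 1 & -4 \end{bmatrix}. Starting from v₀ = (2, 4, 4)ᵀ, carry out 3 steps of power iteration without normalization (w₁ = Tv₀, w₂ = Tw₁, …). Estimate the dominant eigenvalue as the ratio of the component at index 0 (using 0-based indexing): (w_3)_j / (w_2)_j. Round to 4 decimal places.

w1 = Tv₀ = (42, 14, -10)
w2 = Tw1 = (-172, -10, 96)
w3 = Tw2 = (1366, 238, -566)
Ratio at component: 1366 / -172 = -7.9419

-7.9419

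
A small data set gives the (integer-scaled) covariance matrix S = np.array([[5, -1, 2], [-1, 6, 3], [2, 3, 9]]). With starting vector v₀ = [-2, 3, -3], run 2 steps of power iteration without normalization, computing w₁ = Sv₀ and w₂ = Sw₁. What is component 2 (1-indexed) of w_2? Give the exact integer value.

w1 = Sv₀ = (5·(-2) + (-1)·3 + 2·(-3); (-1)·(-2) + 6·3 + 3·(-3); 2·(-2) + 3·3 + 9·(-3)) = (-19, 11, -22)
w2 = Sw1 = (5·(-19) + (-1)·11 + 2·(-22); (-1)·(-19) + 6·11 + 3·(-22); 2·(-19) + 3·11 + 9·(-22)) = (-150, 19, -203)
The requested component of w2 is 19.

19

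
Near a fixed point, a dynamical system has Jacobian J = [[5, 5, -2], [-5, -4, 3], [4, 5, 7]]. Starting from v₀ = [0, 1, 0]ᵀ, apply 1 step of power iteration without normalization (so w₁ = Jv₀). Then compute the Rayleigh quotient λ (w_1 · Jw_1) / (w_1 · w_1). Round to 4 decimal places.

λ ≈ 1.9091

w1 = Jv₀ = (5·0 + 5·1 + (-2)·0; (-5)·0 + (-4)·1 + 3·0; 4·0 + 5·1 + 7·0) = (5, -4, 5)
Jw1 = (-5, 6, 35)
w1·Jw1 = 5·(-5) + (-4)·6 + 5·35 = 126; w1·w1 = 5·5 + (-4)·(-4) + 5·5 = 66
λ ≈ 126/66 = 1.9091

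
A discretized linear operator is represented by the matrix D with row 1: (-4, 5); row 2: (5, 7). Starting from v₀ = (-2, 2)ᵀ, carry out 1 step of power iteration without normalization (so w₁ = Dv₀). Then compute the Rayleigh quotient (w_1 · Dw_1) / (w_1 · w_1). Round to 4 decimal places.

w1 = Dv₀ = ((-4)·(-2) + 5·2; 5·(-2) + 7·2) = (18, 4)
Dw1 = (-52, 118)
w1·Dw1 = 18·(-52) + 4·118 = -464; w1·w1 = 18·18 + 4·4 = 340
λ ≈ -464/340 = -1.3647

-1.3647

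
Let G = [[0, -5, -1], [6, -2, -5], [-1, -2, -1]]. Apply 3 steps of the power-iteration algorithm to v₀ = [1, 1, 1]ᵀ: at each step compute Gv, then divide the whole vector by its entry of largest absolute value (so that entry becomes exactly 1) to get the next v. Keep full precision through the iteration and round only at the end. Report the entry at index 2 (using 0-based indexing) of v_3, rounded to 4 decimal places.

0.1207

Gv0 = (-6.00000, -1.00000, -4.00000); divide by -6.00000 → v1 = (1.00000, 0.16667, 0.66667)
Gv1 = (-1.50000, 2.33333, -2.00000); divide by 2.33333 → v2 = (-0.64286, 1.00000, -0.85714)
Gv2 = (-4.14286, -1.57143, -0.50000); divide by -4.14286 → v3 = (1.00000, 0.37931, 0.12069)
Requested entry of v3: 7/58 = 0.1207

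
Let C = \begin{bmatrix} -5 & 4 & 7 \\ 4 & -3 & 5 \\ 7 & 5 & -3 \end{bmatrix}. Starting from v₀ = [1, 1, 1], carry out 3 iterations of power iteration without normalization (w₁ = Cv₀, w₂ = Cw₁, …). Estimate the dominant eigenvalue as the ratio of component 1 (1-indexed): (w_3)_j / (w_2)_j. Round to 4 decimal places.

w1 = Cv₀ = (6, 6, 9)
w2 = Cw1 = (57, 51, 45)
w3 = Cw2 = (234, 300, 519)
Ratio at component: 234 / 57 = 4.1053

4.1053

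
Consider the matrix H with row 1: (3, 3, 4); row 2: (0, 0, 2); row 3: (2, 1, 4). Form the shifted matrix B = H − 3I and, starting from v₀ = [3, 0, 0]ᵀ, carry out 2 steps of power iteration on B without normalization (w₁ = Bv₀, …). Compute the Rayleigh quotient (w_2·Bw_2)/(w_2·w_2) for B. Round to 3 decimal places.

μ ≈ 2.048

B = H − 3I has rows (0, 3, 4); (0, -3, 2); (2, 1, 1)
w1 = Bv₀ = (0·3 + 3·0 + 4·0; 0·3 + (-3)·0 + 2·0; 2·3 + 1·0 + 1·0) = (0, 0, 6)
w2 = Bw1 = (0·0 + 3·0 + 4·6; 0·0 + (-3)·0 + 2·6; 2·0 + 1·0 + 1·6) = (24, 12, 6)
Bw2 = (60, -24, 66)
w2·Bw2 = 1548; w2·w2 = 756; μ ≈ 1548/756 = 2.048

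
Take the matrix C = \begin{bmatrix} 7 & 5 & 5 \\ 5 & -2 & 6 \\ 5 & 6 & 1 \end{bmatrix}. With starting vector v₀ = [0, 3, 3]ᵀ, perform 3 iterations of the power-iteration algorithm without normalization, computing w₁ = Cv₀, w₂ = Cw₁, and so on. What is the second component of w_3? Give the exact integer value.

w1 = Cv₀ = (7·0 + 5·3 + 5·3; 5·0 + (-2)·3 + 6·3; 5·0 + 6·3 + 1·3) = (30, 12, 21)
w2 = Cw1 = (7·30 + 5·12 + 5·21; 5·30 + (-2)·12 + 6·21; 5·30 + 6·12 + 1·21) = (375, 252, 243)
w3 = Cw2 = (5100, 2829, 3630)
The requested component of w3 is 2829.

2829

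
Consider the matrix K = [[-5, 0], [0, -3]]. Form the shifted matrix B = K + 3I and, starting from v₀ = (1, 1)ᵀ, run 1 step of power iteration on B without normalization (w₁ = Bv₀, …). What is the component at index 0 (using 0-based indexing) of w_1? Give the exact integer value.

-2

B = K + 3I has rows (-2, 0); (0, 0)
w1 = Bv₀ = (-2, 0)
Requested component of w1: -2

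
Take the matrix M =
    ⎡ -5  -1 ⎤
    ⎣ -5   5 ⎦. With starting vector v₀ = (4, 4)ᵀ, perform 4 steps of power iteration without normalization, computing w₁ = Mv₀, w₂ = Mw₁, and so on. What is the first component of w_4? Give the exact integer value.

w1 = Mv₀ = (-24, 0)
w2 = Mw1 = (120, 120)
w3 = Mw2 = (-720, 0)
w4 = Mw3 = (3600, 3600)
The requested component of w4 is 3600.

3600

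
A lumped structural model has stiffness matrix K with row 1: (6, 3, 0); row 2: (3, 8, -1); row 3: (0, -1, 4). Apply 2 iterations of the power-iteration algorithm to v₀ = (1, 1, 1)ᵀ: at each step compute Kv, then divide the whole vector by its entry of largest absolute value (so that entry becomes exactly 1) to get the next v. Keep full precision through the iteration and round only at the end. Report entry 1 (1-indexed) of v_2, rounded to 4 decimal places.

Kv0 = (9.00000, 10.00000, 3.00000); divide by 10.00000 → v1 = (0.90000, 1.00000, 0.30000)
Kv1 = (8.40000, 10.40000, 0.20000); divide by 10.40000 → v2 = (0.80769, 1.00000, 0.01923)
Requested entry of v2: 84/104 = 0.8077

0.8077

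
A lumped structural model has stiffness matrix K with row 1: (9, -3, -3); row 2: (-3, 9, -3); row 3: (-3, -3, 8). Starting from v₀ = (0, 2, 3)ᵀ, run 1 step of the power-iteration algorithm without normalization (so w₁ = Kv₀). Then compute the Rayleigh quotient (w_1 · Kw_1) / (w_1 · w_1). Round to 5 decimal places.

10.80000

w1 = Kv₀ = (-15, 9, 18)
Kw1 = (-216, 72, 162)
w1·Kw1 = (-15)·(-216) + 9·72 + 18·162 = 6804; w1·w1 = (-15)·(-15) + 9·9 + 18·18 = 630
λ ≈ 6804/630 = 10.80000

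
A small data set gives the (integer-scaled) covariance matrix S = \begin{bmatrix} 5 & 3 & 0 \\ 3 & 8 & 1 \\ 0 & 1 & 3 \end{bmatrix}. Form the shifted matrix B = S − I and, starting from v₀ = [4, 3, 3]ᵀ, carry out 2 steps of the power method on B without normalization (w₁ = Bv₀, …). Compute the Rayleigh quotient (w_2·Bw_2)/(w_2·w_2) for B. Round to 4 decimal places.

B = S − I has rows (4, 3, 0); (3, 7, 1); (0, 1, 2)
w1 = Bv₀ = (25, 36, 9)
w2 = Bw1 = (208, 336, 54)
Bw2 = (1840, 3030, 444)
w2·Bw2 = 1424776; w2·w2 = 159076; μ ≈ 1424776/159076 = 8.9566

8.9566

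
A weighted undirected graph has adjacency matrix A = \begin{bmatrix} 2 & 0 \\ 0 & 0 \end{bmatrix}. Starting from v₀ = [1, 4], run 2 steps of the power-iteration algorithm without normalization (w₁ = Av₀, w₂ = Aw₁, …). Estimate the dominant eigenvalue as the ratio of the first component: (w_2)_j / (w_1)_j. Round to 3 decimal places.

w1 = Av₀ = (2·1 + 0·4; 0·1 + 0·4) = (2, 0)
w2 = Aw1 = (2·2 + 0·0; 0·2 + 0·0) = (4, 0)
Ratio at component: 4 / 2 = 2.000

2.000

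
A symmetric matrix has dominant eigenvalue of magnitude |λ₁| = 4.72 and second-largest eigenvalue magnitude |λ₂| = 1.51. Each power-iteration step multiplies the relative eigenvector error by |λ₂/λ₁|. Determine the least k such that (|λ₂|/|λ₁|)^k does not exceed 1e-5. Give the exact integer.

11

|λ₂/λ₁| = 1.51/4.72 = 0.31992
Need k ≥ ln(1e-5) / ln(0.31992) = -11.5129 / -1.1397 ≈ 10.102
Smallest integer k satisfying the bound: 11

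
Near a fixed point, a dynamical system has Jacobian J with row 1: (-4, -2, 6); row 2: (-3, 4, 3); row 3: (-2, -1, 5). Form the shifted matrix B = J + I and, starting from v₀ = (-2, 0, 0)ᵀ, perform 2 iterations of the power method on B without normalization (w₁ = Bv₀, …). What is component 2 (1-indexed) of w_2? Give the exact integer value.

24

B = J + I has rows (-3, -2, 6); (-3, 5, 3); (-2, -1, 6)
w1 = Bv₀ = ((-3)·(-2) + (-2)·0 + 6·0; (-3)·(-2) + 5·0 + 3·0; (-2)·(-2) + (-1)·0 + 6·0) = (6, 6, 4)
w2 = Bw1 = ((-3)·6 + (-2)·6 + 6·4; (-3)·6 + 5·6 + 3·4; (-2)·6 + (-1)·6 + 6·4) = (-6, 24, 6)
Requested component of w2: 24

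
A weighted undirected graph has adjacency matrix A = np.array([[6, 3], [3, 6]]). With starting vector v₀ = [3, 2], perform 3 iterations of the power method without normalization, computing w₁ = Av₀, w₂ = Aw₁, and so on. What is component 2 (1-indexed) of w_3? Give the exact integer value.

w1 = Av₀ = (6·3 + 3·2; 3·3 + 6·2) = (24, 21)
w2 = Aw1 = (6·24 + 3·21; 3·24 + 6·21) = (207, 198)
w3 = Aw2 = (1836, 1809)
The requested component of w3 is 1809.

1809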